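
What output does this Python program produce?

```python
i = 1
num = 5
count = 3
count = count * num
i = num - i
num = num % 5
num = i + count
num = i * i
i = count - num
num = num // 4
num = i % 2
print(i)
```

count = 3*5 = 15
i = 5-1 = 4
num = 5%5 = 0
num = 4+15 = 19
num = 4*4 = 16
i = 15-16 = -1
num = 16//4 = 4
num = (-1)%2 = 1

-1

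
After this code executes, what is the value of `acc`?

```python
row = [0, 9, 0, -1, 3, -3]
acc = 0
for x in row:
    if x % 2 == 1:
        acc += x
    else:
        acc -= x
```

8

x=0: not odd, acc = 0-0 = 0
x=9: odd, acc = 0+9 = 9
x=0: not odd, acc = 9-0 = 9
x=-1: odd, acc = 9+(-1) = 8
x=3: odd, acc = 8+3 = 11
x=-3: odd, acc = 11+(-3) = 8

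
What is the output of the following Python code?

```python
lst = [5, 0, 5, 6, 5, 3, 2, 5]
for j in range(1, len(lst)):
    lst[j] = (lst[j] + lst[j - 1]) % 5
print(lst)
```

j=1: lst[1] = (0+5)%5 = 0 → [5, 0, 5, 6, 5, 3, 2, 5]
j=2: lst[2] = (5+0)%5 = 0 → [5, 0, 0, 6, 5, 3, 2, 5]
j=3: lst[3] = (6+0)%5 = 1 → [5, 0, 0, 1, 5, 3, 2, 5]
j=4: lst[4] = (5+1)%5 = 1 → [5, 0, 0, 1, 1, 3, 2, 5]
j=5: lst[5] = (3+1)%5 = 4 → [5, 0, 0, 1, 1, 4, 2, 5]
j=6: lst[6] = (2+4)%5 = 1 → [5, 0, 0, 1, 1, 4, 1, 5]
j=7: lst[7] = (5+1)%5 = 1 → [5, 0, 0, 1, 1, 4, 1, 1]

[5, 0, 0, 1, 1, 4, 1, 1]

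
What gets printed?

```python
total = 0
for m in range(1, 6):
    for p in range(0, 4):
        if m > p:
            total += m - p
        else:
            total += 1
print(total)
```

m=1,p=0: 1>0, total = 0+1 = 1
m=1,p=1: not 1>1, total = 1+1 = 2
m=1,p=2: not 1>2, total = 2+1 = 3
m=1,p=3: not 1>3, total = 3+1 = 4
m=2,p=0: 2>0, total = 4+2 = 6
m=2,p=1: 2>1, total = 6+1 = 7
m=2,p=2: not 2>2, total = 7+1 = 8
m=2,p=3: not 2>3, total = 8+1 = 9
m=3,p=0: 3>0, total = 9+3 = 12
m=3,p=1: 3>1, total = 12+2 = 14
m=3,p=2: 3>2, total = 14+1 = 15
m=3,p=3: not 3>3, total = 15+1 = 16
m=4,p=0: 4>0, total = 16+4 = 20
m=4,p=1: 4>1, total = 20+3 = 23
m=4,p=2: 4>2, total = 23+2 = 25
m=4,p=3: 4>3, total = 25+1 = 26
m=5,p=0: 5>0, total = 26+5 = 31
m=5,p=1: 5>1, total = 31+4 = 35
m=5,p=2: 5>2, total = 35+3 = 38
m=5,p=3: 5>3, total = 38+2 = 40

40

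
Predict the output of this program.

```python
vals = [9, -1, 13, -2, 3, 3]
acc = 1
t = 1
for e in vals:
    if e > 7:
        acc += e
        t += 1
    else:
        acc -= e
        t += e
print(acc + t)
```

e=9: >7, acc = 1+9 = 10; t=2
e=-1: not >7, acc = 10-(-1) = 11; t=1
e=13: >7, acc = 11+13 = 24; t=2
e=-2: not >7, acc = 24-(-2) = 26; t=0
e=3: not >7, acc = 26-3 = 23; t=3
e=3: not >7, acc = 23-3 = 20; t=6
acc+t = 20+6 = 26

26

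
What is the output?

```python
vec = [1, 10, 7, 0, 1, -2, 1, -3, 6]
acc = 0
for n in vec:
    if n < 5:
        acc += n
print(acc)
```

n=1: <5, acc = 0+1 = 1
n=10: not <5
n=7: not <5
n=0: <5, acc = 1+0 = 1
n=1: <5, acc = 1+1 = 2
n=-2: <5, acc = 2+(-2) = 0
n=1: <5, acc = 0+1 = 1
n=-3: <5, acc = 1+(-3) = -2
n=6: not <5

-2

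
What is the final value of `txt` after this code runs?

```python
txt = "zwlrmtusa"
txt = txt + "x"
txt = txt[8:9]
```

+ 'x' → 'zwlrmtusax'
slice [8:9] → 'a'

'a'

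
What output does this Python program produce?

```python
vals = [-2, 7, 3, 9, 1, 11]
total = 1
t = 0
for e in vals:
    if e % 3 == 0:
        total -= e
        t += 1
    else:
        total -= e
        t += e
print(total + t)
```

e=-2: not %3==0, total = 1-(-2) = 3; t=-2
e=7: not %3==0, total = 3-7 = -4; t=5
e=3: %3==0, total = (-4)-3 = -7; t=6
e=9: %3==0, total = (-7)-9 = -16; t=7
e=1: not %3==0, total = (-16)-1 = -17; t=8
e=11: not %3==0, total = (-17)-11 = -28; t=19
total+t = (-28)+19 = -9

-9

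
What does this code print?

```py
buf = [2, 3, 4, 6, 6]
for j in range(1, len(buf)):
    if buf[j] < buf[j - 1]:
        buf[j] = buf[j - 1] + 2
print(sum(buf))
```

21

j=1: 3>=2, unchanged → [2, 3, 4, 6, 6]
j=2: 4>=3, unchanged → [2, 3, 4, 6, 6]
j=3: 6>=4, unchanged → [2, 3, 4, 6, 6]
j=4: 6>=6, unchanged → [2, 3, 4, 6, 6]
sum = 21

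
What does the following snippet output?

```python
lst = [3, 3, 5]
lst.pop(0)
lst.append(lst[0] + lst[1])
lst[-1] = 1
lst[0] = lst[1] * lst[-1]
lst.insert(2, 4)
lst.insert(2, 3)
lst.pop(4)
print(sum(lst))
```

pop(0) removes 3 → [3, 5]
append lst[0]+lst[1] = 3+5 = 8 → [3, 5, 8]
lst[-1] = 1 → [3, 5, 1]
lst[0] = lst[1]*lst[-1] = 5*1 = 5 → [5, 5, 1]
insert 4 at 2 → [5, 5, 4, 1]
insert 3 at 2 → [5, 5, 3, 4, 1]
pop(4) removes 1 → [5, 5, 3, 4]
sum = 17

17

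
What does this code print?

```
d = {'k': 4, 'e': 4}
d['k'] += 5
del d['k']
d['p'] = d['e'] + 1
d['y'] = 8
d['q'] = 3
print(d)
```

d['k'] = 4+5 = 9 → {'k': 9, 'e': 4}
del 'k' → {'e': 4}
d['p'] = d['e']+1 = 5 → {'e': 4, 'p': 5}
d['y'] = 8 → {'e': 4, 'p': 5, 'y': 8}
d['q'] = 3 → {'e': 4, 'p': 5, 'y': 8, 'q': 3}

{'e': 4, 'p': 5, 'y': 8, 'q': 3}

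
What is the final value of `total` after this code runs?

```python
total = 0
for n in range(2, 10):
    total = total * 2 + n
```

757

n=2: total = 0*2+2 = 2
n=3: total = 2*2+3 = 7
n=4: total = 7*2+4 = 18
n=5: total = 18*2+5 = 41
n=6: total = 41*2+6 = 88
n=7: total = 88*2+7 = 183
n=8: total = 183*2+8 = 374
n=9: total = 374*2+9 = 757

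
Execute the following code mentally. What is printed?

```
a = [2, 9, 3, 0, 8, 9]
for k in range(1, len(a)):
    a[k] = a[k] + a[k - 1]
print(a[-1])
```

k=1: a[1] = 9+2 = 11 → [2, 11, 3, 0, 8, 9]
k=2: a[2] = 3+11 = 14 → [2, 11, 14, 0, 8, 9]
k=3: a[3] = 0+14 = 14 → [2, 11, 14, 14, 8, 9]
k=4: a[4] = 8+14 = 22 → [2, 11, 14, 14, 22, 9]
k=5: a[5] = 9+22 = 31 → [2, 11, 14, 14, 22, 31]

31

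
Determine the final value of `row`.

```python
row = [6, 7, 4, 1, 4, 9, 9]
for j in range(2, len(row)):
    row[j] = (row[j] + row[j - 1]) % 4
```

j=2: row[2] = (4+7)%4 = 3 → [6, 7, 3, 1, 4, 9, 9]
j=3: row[3] = (1+3)%4 = 0 → [6, 7, 3, 0, 4, 9, 9]
j=4: row[4] = (4+0)%4 = 0 → [6, 7, 3, 0, 0, 9, 9]
j=5: row[5] = (9+0)%4 = 1 → [6, 7, 3, 0, 0, 1, 9]
j=6: row[6] = (9+1)%4 = 2 → [6, 7, 3, 0, 0, 1, 2]

[6, 7, 3, 0, 0, 1, 2]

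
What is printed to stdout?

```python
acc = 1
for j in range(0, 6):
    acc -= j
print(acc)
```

-14

j=0: acc = 1-0 = 1
j=1: acc = 1-1 = 0
j=2: acc = 0-2 = -2
j=3: acc = (-2)-3 = -5
j=4: acc = (-5)-4 = -9
j=5: acc = (-9)-5 = -14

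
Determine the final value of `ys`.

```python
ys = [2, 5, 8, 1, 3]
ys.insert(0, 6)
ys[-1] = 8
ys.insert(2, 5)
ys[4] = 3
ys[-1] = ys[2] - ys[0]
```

insert 6 at 0 → [6, 2, 5, 8, 1, 3]
ys[-1] = 8 → [6, 2, 5, 8, 1, 8]
insert 5 at 2 → [6, 2, 5, 5, 8, 1, 8]
ys[4] = 3 → [6, 2, 5, 5, 3, 1, 8]
ys[-1] = ys[2]-ys[0] = 5-6 = -1 → [6, 2, 5, 5, 3, 1, -1]

[6, 2, 5, 5, 3, 1, -1]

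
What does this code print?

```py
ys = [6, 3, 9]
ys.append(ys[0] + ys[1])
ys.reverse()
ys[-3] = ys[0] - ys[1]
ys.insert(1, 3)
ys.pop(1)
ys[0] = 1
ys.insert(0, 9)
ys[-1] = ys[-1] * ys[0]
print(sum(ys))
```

append ys[0]+ys[1] = 6+3 = 9 → [6, 3, 9, 9]
reverse → [9, 9, 3, 6]
ys[-3] = ys[0]-ys[1] = 9-9 = 0 → [9, 0, 3, 6]
insert 3 at 1 → [9, 3, 0, 3, 6]
pop(1) removes 3 → [9, 0, 3, 6]
ys[0] = 1 → [1, 0, 3, 6]
insert 9 at 0 → [9, 1, 0, 3, 6]
ys[-1] = ys[-1]*ys[0] = 6*9 = 54 → [9, 1, 0, 3, 54]
sum = 67

67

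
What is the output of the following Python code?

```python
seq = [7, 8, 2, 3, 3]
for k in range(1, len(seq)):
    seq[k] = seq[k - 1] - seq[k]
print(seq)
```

k=1: seq[1] = 7-8 = -1 → [7, -1, 2, 3, 3]
k=2: seq[2] = (-1)-2 = -3 → [7, -1, -3, 3, 3]
k=3: seq[3] = (-3)-3 = -6 → [7, -1, -3, -6, 3]
k=4: seq[4] = (-6)-3 = -9 → [7, -1, -3, -6, -9]

[7, -1, -3, -6, -9]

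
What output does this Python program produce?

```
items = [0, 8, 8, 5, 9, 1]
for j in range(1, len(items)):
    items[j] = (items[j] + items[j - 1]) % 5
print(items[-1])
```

j=1: items[1] = (8+0)%5 = 3 → [0, 3, 8, 5, 9, 1]
j=2: items[2] = (8+3)%5 = 1 → [0, 3, 1, 5, 9, 1]
j=3: items[3] = (5+1)%5 = 1 → [0, 3, 1, 1, 9, 1]
j=4: items[4] = (9+1)%5 = 0 → [0, 3, 1, 1, 0, 1]
j=5: items[5] = (1+0)%5 = 1 → [0, 3, 1, 1, 0, 1]

1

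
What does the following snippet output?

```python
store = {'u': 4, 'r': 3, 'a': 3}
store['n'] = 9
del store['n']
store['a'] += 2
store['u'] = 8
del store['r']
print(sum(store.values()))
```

store['n'] = 9 → {'u': 4, 'r': 3, 'a': 3, 'n': 9}
del 'n' → {'u': 4, 'r': 3, 'a': 3}
store['a'] = 3+2 = 5 → {'u': 4, 'r': 3, 'a': 5}
store['u'] = 8 → {'u': 8, 'r': 3, 'a': 5}
del 'r' → {'u': 8, 'a': 5}
sum of values = 13

13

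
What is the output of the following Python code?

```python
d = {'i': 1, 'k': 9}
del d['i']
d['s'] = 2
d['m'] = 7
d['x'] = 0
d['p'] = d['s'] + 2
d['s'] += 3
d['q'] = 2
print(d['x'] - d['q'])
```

del 'i' → {'k': 9}
d['s'] = 2 → {'k': 9, 's': 2}
d['m'] = 7 → {'k': 9, 's': 2, 'm': 7}
d['x'] = 0 → {'k': 9, 's': 2, 'm': 7, 'x': 0}
d['p'] = d['s']+2 = 4 → {'k': 9, 's': 2, 'm': 7, 'x': 0, 'p': 4}
d['s'] = 2+3 = 5 → {'k': 9, 's': 5, 'm': 7, 'x': 0, 'p': 4}
d['q'] = 2 → {'k': 9, 's': 5, 'm': 7, 'x': 0, 'p': 4, 'q': 2}
d['x']-d['q'] = 0-2 = -2

-2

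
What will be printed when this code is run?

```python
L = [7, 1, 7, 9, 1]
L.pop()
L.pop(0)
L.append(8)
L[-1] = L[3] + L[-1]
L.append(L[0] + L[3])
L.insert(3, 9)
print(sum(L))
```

59

pop() removes 1 → [7, 1, 7, 9]
pop(0) removes 7 → [1, 7, 9]
append 8 → [1, 7, 9, 8]
L[-1] = L[3]+L[-1] = 8+8 = 16 → [1, 7, 9, 16]
append L[0]+L[3] = 1+16 = 17 → [1, 7, 9, 16, 17]
insert 9 at 3 → [1, 7, 9, 9, 16, 17]
sum = 59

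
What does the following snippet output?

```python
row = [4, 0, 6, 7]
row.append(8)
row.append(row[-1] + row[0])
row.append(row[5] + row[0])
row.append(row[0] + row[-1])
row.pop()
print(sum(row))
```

53

append 8 → [4, 0, 6, 7, 8]
append row[-1]+row[0] = 8+4 = 12 → [4, 0, 6, 7, 8, 12]
append row[5]+row[0] = 12+4 = 16 → [4, 0, 6, 7, 8, 12, 16]
append row[0]+row[-1] = 4+16 = 20 → [4, 0, 6, 7, 8, 12, 16, 20]
pop() removes 20 → [4, 0, 6, 7, 8, 12, 16]
sum = 53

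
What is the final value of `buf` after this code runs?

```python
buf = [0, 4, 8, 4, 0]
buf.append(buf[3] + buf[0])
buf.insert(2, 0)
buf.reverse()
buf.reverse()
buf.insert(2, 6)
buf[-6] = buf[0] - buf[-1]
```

[0, 4, -4, 0, 8, 4, 0, 4]

append buf[3]+buf[0] = 4+0 = 4 → [0, 4, 8, 4, 0, 4]
insert 0 at 2 → [0, 4, 0, 8, 4, 0, 4]
reverse → [4, 0, 4, 8, 0, 4, 0]
reverse → [0, 4, 0, 8, 4, 0, 4]
insert 6 at 2 → [0, 4, 6, 0, 8, 4, 0, 4]
buf[-6] = buf[0]-buf[-1] = 0-4 = -4 → [0, 4, -4, 0, 8, 4, 0, 4]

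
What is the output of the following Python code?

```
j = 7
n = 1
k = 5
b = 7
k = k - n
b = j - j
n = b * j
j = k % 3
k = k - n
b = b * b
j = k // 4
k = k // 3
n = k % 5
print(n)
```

k = 5-1 = 4
b = 7-7 = 0
n = 0*7 = 0
j = 4%3 = 1
k = 4-0 = 4
b = 0*0 = 0
j = 4//4 = 1
k = 4//3 = 1
n = 1%5 = 1

1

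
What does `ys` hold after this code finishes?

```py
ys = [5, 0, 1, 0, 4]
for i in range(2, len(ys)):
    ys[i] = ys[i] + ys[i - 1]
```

i=2: ys[2] = 1+0 = 1 → [5, 0, 1, 0, 4]
i=3: ys[3] = 0+1 = 1 → [5, 0, 1, 1, 4]
i=4: ys[4] = 4+1 = 5 → [5, 0, 1, 1, 5]

[5, 0, 1, 1, 5]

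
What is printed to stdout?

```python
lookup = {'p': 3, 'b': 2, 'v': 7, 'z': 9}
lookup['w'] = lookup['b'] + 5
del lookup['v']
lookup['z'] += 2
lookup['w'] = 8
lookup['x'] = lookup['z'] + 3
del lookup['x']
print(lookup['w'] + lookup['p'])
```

11

lookup['w'] = lookup['b']+5 = 7 → {'p': 3, 'b': 2, 'v': 7, 'z': 9, 'w': 7}
del 'v' → {'p': 3, 'b': 2, 'z': 9, 'w': 7}
lookup['z'] = 9+2 = 11 → {'p': 3, 'b': 2, 'z': 11, 'w': 7}
lookup['w'] = 8 → {'p': 3, 'b': 2, 'z': 11, 'w': 8}
lookup['x'] = lookup['z']+3 = 14 → {'p': 3, 'b': 2, 'z': 11, 'w': 8, 'x': 14}
del 'x' → {'p': 3, 'b': 2, 'z': 11, 'w': 8}
lookup['w']+lookup['p'] = 8+3 = 11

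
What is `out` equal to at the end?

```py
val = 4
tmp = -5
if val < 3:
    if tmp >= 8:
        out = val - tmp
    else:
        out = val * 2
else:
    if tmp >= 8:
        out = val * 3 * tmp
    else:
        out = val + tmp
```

-1

val=4, tmp=-5
val < 3 is False; tmp >= 8 is False
→ out = val + tmp = -1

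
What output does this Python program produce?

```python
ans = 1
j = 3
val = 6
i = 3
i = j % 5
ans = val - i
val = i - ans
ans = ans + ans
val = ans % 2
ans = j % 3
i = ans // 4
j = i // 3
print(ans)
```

i = 3%5 = 3
ans = 6-3 = 3
val = 3-3 = 0
ans = 3+3 = 6
val = 6%2 = 0
ans = 3%3 = 0
i = 0//4 = 0
j = 0//3 = 0

0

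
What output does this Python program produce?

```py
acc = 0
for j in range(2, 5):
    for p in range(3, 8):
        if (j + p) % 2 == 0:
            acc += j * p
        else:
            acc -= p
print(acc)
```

65

j=2,p=3: odd sum, acc = 0-3 = -3
j=2,p=4: even sum, acc = (-3)+8 = 5
j=2,p=5: odd sum, acc = 5-5 = 0
j=2,p=6: even sum, acc = 0+12 = 12
j=2,p=7: odd sum, acc = 12-7 = 5
j=3,p=3: even sum, acc = 5+9 = 14
j=3,p=4: odd sum, acc = 14-4 = 10
j=3,p=5: even sum, acc = 10+15 = 25
j=3,p=6: odd sum, acc = 25-6 = 19
j=3,p=7: even sum, acc = 19+21 = 40
j=4,p=3: odd sum, acc = 40-3 = 37
j=4,p=4: even sum, acc = 37+16 = 53
j=4,p=5: odd sum, acc = 53-5 = 48
j=4,p=6: even sum, acc = 48+24 = 72
j=4,p=7: odd sum, acc = 72-7 = 65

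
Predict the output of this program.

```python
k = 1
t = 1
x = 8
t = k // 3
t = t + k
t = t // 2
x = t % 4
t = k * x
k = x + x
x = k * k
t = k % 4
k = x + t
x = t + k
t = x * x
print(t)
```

t = 1//3 = 0
t = 0+1 = 1
t = 1//2 = 0
x = 0%4 = 0
t = 1*0 = 0
k = 0+0 = 0
x = 0*0 = 0
t = 0%4 = 0
k = 0+0 = 0
x = 0+0 = 0
t = 0*0 = 0

0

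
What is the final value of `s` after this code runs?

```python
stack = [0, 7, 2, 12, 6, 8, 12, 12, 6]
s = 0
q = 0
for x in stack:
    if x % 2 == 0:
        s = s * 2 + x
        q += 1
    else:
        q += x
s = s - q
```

x=0: even, s = 0*2+0 = 0; q=1
x=7: not even; q=8
x=2: even, s = 0*2+2 = 2; q=9
x=12: even, s = 2*2+12 = 16; q=10
x=6: even, s = 16*2+6 = 38; q=11
x=8: even, s = 38*2+8 = 84; q=12
x=12: even, s = 84*2+12 = 180; q=13
x=12: even, s = 180*2+12 = 372; q=14
x=6: even, s = 372*2+6 = 750; q=15
s-q = 750-15 = 735

735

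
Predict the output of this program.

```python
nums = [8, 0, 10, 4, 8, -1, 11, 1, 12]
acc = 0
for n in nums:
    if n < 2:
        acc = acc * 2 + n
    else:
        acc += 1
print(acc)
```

22

n=8: not <2, acc = 0+1 = 1
n=0: <2, acc = 1*2+0 = 2
n=10: not <2, acc = 2+1 = 3
n=4: not <2, acc = 3+1 = 4
n=8: not <2, acc = 4+1 = 5
n=-1: <2, acc = 5*2+(-1) = 9
n=11: not <2, acc = 9+1 = 10
n=1: <2, acc = 10*2+1 = 21
n=12: not <2, acc = 21+1 = 22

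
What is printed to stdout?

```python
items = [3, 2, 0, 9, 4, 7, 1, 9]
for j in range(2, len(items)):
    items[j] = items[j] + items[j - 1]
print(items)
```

j=2: items[2] = 0+2 = 2 → [3, 2, 2, 9, 4, 7, 1, 9]
j=3: items[3] = 9+2 = 11 → [3, 2, 2, 11, 4, 7, 1, 9]
j=4: items[4] = 4+11 = 15 → [3, 2, 2, 11, 15, 7, 1, 9]
j=5: items[5] = 7+15 = 22 → [3, 2, 2, 11, 15, 22, 1, 9]
j=6: items[6] = 1+22 = 23 → [3, 2, 2, 11, 15, 22, 23, 9]
j=7: items[7] = 9+23 = 32 → [3, 2, 2, 11, 15, 22, 23, 32]

[3, 2, 2, 11, 15, 22, 23, 32]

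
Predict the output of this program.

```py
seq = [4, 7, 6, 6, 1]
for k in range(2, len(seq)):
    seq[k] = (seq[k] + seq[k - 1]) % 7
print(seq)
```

k=2: seq[2] = (6+7)%7 = 6 → [4, 7, 6, 6, 1]
k=3: seq[3] = (6+6)%7 = 5 → [4, 7, 6, 5, 1]
k=4: seq[4] = (1+5)%7 = 6 → [4, 7, 6, 5, 6]

[4, 7, 6, 5, 6]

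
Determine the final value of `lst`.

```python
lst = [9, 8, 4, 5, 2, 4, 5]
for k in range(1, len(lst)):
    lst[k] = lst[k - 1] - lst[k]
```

[9, 1, -3, -8, -10, -14, -19]

k=1: lst[1] = 9-8 = 1 → [9, 1, 4, 5, 2, 4, 5]
k=2: lst[2] = 1-4 = -3 → [9, 1, -3, 5, 2, 4, 5]
k=3: lst[3] = (-3)-5 = -8 → [9, 1, -3, -8, 2, 4, 5]
k=4: lst[4] = (-8)-2 = -10 → [9, 1, -3, -8, -10, 4, 5]
k=5: lst[5] = (-10)-4 = -14 → [9, 1, -3, -8, -10, -14, 5]
k=6: lst[6] = (-14)-5 = -19 → [9, 1, -3, -8, -10, -14, -19]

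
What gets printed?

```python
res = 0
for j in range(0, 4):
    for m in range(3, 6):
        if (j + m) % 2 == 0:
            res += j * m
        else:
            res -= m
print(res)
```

16

j=0,m=3: odd sum, res = 0-3 = -3
j=0,m=4: even sum, res = (-3)+0 = -3
j=0,m=5: odd sum, res = (-3)-5 = -8
j=1,m=3: even sum, res = (-8)+3 = -5
j=1,m=4: odd sum, res = (-5)-4 = -9
j=1,m=5: even sum, res = (-9)+5 = -4
j=2,m=3: odd sum, res = (-4)-3 = -7
j=2,m=4: even sum, res = (-7)+8 = 1
j=2,m=5: odd sum, res = 1-5 = -4
j=3,m=3: even sum, res = (-4)+9 = 5
j=3,m=4: odd sum, res = 5-4 = 1
j=3,m=5: even sum, res = 1+15 = 16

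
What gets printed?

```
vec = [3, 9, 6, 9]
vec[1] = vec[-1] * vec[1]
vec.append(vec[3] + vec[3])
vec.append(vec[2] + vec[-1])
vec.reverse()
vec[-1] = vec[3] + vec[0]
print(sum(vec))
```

vec[1] = vec[-1]*vec[1] = 9*9 = 81 → [3, 81, 6, 9]
append vec[3]+vec[3] = 9+9 = 18 → [3, 81, 6, 9, 18]
append vec[2]+vec[-1] = 6+18 = 24 → [3, 81, 6, 9, 18, 24]
reverse → [24, 18, 9, 6, 81, 3]
vec[-1] = vec[3]+vec[0] = 6+24 = 30 → [24, 18, 9, 6, 81, 30]
sum = 168

168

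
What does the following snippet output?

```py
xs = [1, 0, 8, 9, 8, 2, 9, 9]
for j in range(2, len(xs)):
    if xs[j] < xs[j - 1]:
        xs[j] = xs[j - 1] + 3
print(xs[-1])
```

21

j=2: 8>=0, unchanged → [1, 0, 8, 9, 8, 2, 9, 9]
j=3: 9>=8, unchanged → [1, 0, 8, 9, 8, 2, 9, 9]
j=4: 8<9, xs[4] = 9+3 = 12 → [1, 0, 8, 9, 12, 2, 9, 9]
j=5: 2<12, xs[5] = 12+3 = 15 → [1, 0, 8, 9, 12, 15, 9, 9]
j=6: 9<15, xs[6] = 15+3 = 18 → [1, 0, 8, 9, 12, 15, 18, 9]
j=7: 9<18, xs[7] = 18+3 = 21 → [1, 0, 8, 9, 12, 15, 18, 21]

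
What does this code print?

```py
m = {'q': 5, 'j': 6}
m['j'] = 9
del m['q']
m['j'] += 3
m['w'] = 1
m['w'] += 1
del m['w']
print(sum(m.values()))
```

12

m['j'] = 9 → {'q': 5, 'j': 9}
del 'q' → {'j': 9}
m['j'] = 9+3 = 12 → {'j': 12}
m['w'] = 1 → {'j': 12, 'w': 1}
m['w'] = 1+1 = 2 → {'j': 12, 'w': 2}
del 'w' → {'j': 12}
sum of values = 12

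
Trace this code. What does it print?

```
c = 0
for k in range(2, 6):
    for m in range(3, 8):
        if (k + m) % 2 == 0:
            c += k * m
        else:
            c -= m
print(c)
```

130

k=2,m=3: odd sum, c = 0-3 = -3
k=2,m=4: even sum, c = (-3)+8 = 5
k=2,m=5: odd sum, c = 5-5 = 0
k=2,m=6: even sum, c = 0+12 = 12
k=2,m=7: odd sum, c = 12-7 = 5
k=3,m=3: even sum, c = 5+9 = 14
k=3,m=4: odd sum, c = 14-4 = 10
k=3,m=5: even sum, c = 10+15 = 25
k=3,m=6: odd sum, c = 25-6 = 19
k=3,m=7: even sum, c = 19+21 = 40
k=4,m=3: odd sum, c = 40-3 = 37
k=4,m=4: even sum, c = 37+16 = 53
k=4,m=5: odd sum, c = 53-5 = 48
k=4,m=6: even sum, c = 48+24 = 72
k=4,m=7: odd sum, c = 72-7 = 65
k=5,m=3: even sum, c = 65+15 = 80
k=5,m=4: odd sum, c = 80-4 = 76
k=5,m=5: even sum, c = 76+25 = 101
k=5,m=6: odd sum, c = 101-6 = 95
k=5,m=7: even sum, c = 95+35 = 130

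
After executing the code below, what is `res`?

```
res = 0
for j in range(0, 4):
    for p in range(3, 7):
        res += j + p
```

j=0,p=3: res = 0+3 = 3
j=0,p=4: res = 3+4 = 7
j=0,p=5: res = 7+5 = 12
j=0,p=6: res = 12+6 = 18
j=1,p=3: res = 18+4 = 22
j=1,p=4: res = 22+5 = 27
j=1,p=5: res = 27+6 = 33
j=1,p=6: res = 33+7 = 40
j=2,p=3: res = 40+5 = 45
j=2,p=4: res = 45+6 = 51
j=2,p=5: res = 51+7 = 58
j=2,p=6: res = 58+8 = 66
j=3,p=3: res = 66+6 = 72
j=3,p=4: res = 72+7 = 79
j=3,p=5: res = 79+8 = 87
j=3,p=6: res = 87+9 = 96

96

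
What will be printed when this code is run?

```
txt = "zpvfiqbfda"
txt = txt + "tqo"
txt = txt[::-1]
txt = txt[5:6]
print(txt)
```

+ 'tqo' → 'zpvfiqbfdatqo'
reverse → 'oqtadfbqifvpz'
slice [5:6] → 'f'

f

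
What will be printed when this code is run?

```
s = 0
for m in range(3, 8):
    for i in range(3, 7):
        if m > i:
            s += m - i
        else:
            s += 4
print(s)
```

60

m=3,i=3: not 3>3, s = 0+4 = 4
m=3,i=4: not 3>4, s = 4+4 = 8
m=3,i=5: not 3>5, s = 8+4 = 12
m=3,i=6: not 3>6, s = 12+4 = 16
m=4,i=3: 4>3, s = 16+1 = 17
m=4,i=4: not 4>4, s = 17+4 = 21
m=4,i=5: not 4>5, s = 21+4 = 25
m=4,i=6: not 4>6, s = 25+4 = 29
m=5,i=3: 5>3, s = 29+2 = 31
m=5,i=4: 5>4, s = 31+1 = 32
m=5,i=5: not 5>5, s = 32+4 = 36
m=5,i=6: not 5>6, s = 36+4 = 40
m=6,i=3: 6>3, s = 40+3 = 43
m=6,i=4: 6>4, s = 43+2 = 45
m=6,i=5: 6>5, s = 45+1 = 46
m=6,i=6: not 6>6, s = 46+4 = 50
m=7,i=3: 7>3, s = 50+4 = 54
m=7,i=4: 7>4, s = 54+3 = 57
m=7,i=5: 7>5, s = 57+2 = 59
m=7,i=6: 7>6, s = 59+1 = 60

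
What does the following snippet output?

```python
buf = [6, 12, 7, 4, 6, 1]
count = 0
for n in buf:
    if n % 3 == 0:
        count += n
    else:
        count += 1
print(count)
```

27

n=6: %3==0, count = 0+6 = 6
n=12: %3==0, count = 6+12 = 18
n=7: not %3==0, count = 18+1 = 19
n=4: not %3==0, count = 19+1 = 20
n=6: %3==0, count = 20+6 = 26
n=1: not %3==0, count = 26+1 = 27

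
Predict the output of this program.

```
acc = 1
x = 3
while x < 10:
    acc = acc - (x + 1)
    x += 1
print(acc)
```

x=3: acc = 1-4 = -3
x=4: acc = (-3)-5 = -8
x=5: acc = (-8)-6 = -14
x=6: acc = (-14)-7 = -21
x=7: acc = (-21)-8 = -29
x=8: acc = (-29)-9 = -38
x=9: acc = (-38)-10 = -48

-48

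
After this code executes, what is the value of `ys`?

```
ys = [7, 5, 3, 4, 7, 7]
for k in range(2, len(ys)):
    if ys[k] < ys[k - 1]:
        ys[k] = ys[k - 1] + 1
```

k=2: 3<5, ys[2] = 5+1 = 6 → [7, 5, 6, 4, 7, 7]
k=3: 4<6, ys[3] = 6+1 = 7 → [7, 5, 6, 7, 7, 7]
k=4: 7>=7, unchanged → [7, 5, 6, 7, 7, 7]
k=5: 7>=7, unchanged → [7, 5, 6, 7, 7, 7]

[7, 5, 6, 7, 7, 7]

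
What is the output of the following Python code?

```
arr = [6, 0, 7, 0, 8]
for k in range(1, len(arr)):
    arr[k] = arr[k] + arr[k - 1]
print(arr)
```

k=1: arr[1] = 0+6 = 6 → [6, 6, 7, 0, 8]
k=2: arr[2] = 7+6 = 13 → [6, 6, 13, 0, 8]
k=3: arr[3] = 0+13 = 13 → [6, 6, 13, 13, 8]
k=4: arr[4] = 8+13 = 21 → [6, 6, 13, 13, 21]

[6, 6, 13, 13, 21]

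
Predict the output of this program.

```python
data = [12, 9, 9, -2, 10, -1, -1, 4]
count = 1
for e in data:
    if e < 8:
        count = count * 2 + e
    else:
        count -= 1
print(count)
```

-58

e=12: not <8, count = 1-1 = 0
e=9: not <8, count = 0-1 = -1
e=9: not <8, count = (-1)-1 = -2
e=-2: <8, count = (-2)*2+(-2) = -6
e=10: not <8, count = (-6)-1 = -7
e=-1: <8, count = (-7)*2+(-1) = -15
e=-1: <8, count = (-15)*2+(-1) = -31
e=4: <8, count = (-31)*2+4 = -58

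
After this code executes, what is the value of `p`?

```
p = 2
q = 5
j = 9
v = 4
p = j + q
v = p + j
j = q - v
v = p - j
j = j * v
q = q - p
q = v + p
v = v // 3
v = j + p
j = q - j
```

14

p = 9+5 = 14
v = 14+9 = 23
j = 5-23 = -18
v = 14-(-18) = 32
j = (-18)*32 = -576
q = 5-14 = -9
q = 32+14 = 46
v = 32//3 = 10
v = (-576)+14 = -562
j = 46-(-576) = 622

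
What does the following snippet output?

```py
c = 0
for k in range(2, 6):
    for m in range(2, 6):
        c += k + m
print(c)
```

112

k=2,m=2: c = 0+4 = 4
k=2,m=3: c = 4+5 = 9
k=2,m=4: c = 9+6 = 15
k=2,m=5: c = 15+7 = 22
k=3,m=2: c = 22+5 = 27
k=3,m=3: c = 27+6 = 33
k=3,m=4: c = 33+7 = 40
k=3,m=5: c = 40+8 = 48
k=4,m=2: c = 48+6 = 54
k=4,m=3: c = 54+7 = 61
k=4,m=4: c = 61+8 = 69
k=4,m=5: c = 69+9 = 78
k=5,m=2: c = 78+7 = 85
k=5,m=3: c = 85+8 = 93
k=5,m=4: c = 93+9 = 102
k=5,m=5: c = 102+10 = 112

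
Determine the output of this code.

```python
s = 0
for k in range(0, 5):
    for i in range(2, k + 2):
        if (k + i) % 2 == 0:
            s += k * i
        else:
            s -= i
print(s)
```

k=1,i=2: odd sum, s = 0-2 = -2
k=2,i=2: even sum, s = (-2)+4 = 2
k=2,i=3: odd sum, s = 2-3 = -1
k=3,i=2: odd sum, s = (-1)-2 = -3
k=3,i=3: even sum, s = (-3)+9 = 6
k=3,i=4: odd sum, s = 6-4 = 2
k=4,i=2: even sum, s = 2+8 = 10
k=4,i=3: odd sum, s = 10-3 = 7
k=4,i=4: even sum, s = 7+16 = 23
k=4,i=5: odd sum, s = 23-5 = 18

18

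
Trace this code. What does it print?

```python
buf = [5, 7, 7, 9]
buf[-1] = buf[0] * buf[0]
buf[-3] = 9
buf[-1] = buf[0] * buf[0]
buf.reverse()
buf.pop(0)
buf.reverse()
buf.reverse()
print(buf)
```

buf[-1] = buf[0]*buf[0] = 5*5 = 25 → [5, 7, 7, 25]
buf[-3] = 9 → [5, 9, 7, 25]
buf[-1] = buf[0]*buf[0] = 5*5 = 25 → [5, 9, 7, 25]
reverse → [25, 7, 9, 5]
pop(0) removes 25 → [7, 9, 5]
reverse → [5, 9, 7]
reverse → [7, 9, 5]

[7, 9, 5]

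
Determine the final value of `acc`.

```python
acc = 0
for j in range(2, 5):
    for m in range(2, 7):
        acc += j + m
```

j=2,m=2: acc = 0+4 = 4
j=2,m=3: acc = 4+5 = 9
j=2,m=4: acc = 9+6 = 15
j=2,m=5: acc = 15+7 = 22
j=2,m=6: acc = 22+8 = 30
j=3,m=2: acc = 30+5 = 35
j=3,m=3: acc = 35+6 = 41
j=3,m=4: acc = 41+7 = 48
j=3,m=5: acc = 48+8 = 56
j=3,m=6: acc = 56+9 = 65
j=4,m=2: acc = 65+6 = 71
j=4,m=3: acc = 71+7 = 78
j=4,m=4: acc = 78+8 = 86
j=4,m=5: acc = 86+9 = 95
j=4,m=6: acc = 95+10 = 105

105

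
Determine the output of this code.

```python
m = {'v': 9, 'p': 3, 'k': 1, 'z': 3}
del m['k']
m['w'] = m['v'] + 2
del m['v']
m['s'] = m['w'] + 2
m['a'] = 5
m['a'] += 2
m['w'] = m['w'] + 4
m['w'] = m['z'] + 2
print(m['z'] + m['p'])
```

6

del 'k' → {'v': 9, 'p': 3, 'z': 3}
m['w'] = m['v']+2 = 11 → {'v': 9, 'p': 3, 'z': 3, 'w': 11}
del 'v' → {'p': 3, 'z': 3, 'w': 11}
m['s'] = m['w']+2 = 13 → {'p': 3, 'z': 3, 'w': 11, 's': 13}
m['a'] = 5 → {'p': 3, 'z': 3, 'w': 11, 's': 13, 'a': 5}
m['a'] = 5+2 = 7 → {'p': 3, 'z': 3, 'w': 11, 's': 13, 'a': 7}
m['w'] = m['w']+4 = 15 → {'p': 3, 'z': 3, 'w': 15, 's': 13, 'a': 7}
m['w'] = m['z']+2 = 5 → {'p': 3, 'z': 3, 'w': 5, 's': 13, 'a': 7}
m['z']+m['p'] = 3+3 = 6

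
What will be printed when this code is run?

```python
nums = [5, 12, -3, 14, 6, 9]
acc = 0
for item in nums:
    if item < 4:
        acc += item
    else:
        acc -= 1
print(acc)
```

item=5: not <4, acc = 0-1 = -1
item=12: not <4, acc = (-1)-1 = -2
item=-3: <4, acc = (-2)+(-3) = -5
item=14: not <4, acc = (-5)-1 = -6
item=6: not <4, acc = (-6)-1 = -7
item=9: not <4, acc = (-7)-1 = -8

-8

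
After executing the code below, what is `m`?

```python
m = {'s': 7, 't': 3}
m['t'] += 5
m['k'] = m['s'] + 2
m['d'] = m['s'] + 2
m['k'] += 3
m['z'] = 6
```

m['t'] = 3+5 = 8 → {'s': 7, 't': 8}
m['k'] = m['s']+2 = 9 → {'s': 7, 't': 8, 'k': 9}
m['d'] = m['s']+2 = 9 → {'s': 7, 't': 8, 'k': 9, 'd': 9}
m['k'] = 9+3 = 12 → {'s': 7, 't': 8, 'k': 12, 'd': 9}
m['z'] = 6 → {'s': 7, 't': 8, 'k': 12, 'd': 9, 'z': 6}

{'s': 7, 't': 8, 'k': 12, 'd': 9, 'z': 6}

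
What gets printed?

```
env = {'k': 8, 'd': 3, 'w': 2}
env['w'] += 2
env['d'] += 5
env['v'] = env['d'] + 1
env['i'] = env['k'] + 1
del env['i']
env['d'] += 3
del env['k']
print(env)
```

{'d': 11, 'w': 4, 'v': 9}

env['w'] = 2+2 = 4 → {'k': 8, 'd': 3, 'w': 4}
env['d'] = 3+5 = 8 → {'k': 8, 'd': 8, 'w': 4}
env['v'] = env['d']+1 = 9 → {'k': 8, 'd': 8, 'w': 4, 'v': 9}
env['i'] = env['k']+1 = 9 → {'k': 8, 'd': 8, 'w': 4, 'v': 9, 'i': 9}
del 'i' → {'k': 8, 'd': 8, 'w': 4, 'v': 9}
env['d'] = 8+3 = 11 → {'k': 8, 'd': 11, 'w': 4, 'v': 9}
del 'k' → {'d': 11, 'w': 4, 'v': 9}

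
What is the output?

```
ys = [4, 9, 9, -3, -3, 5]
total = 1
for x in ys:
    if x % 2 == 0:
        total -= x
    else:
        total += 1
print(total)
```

2

x=4: even, total = 1-4 = -3
x=9: not even, total = (-3)+1 = -2
x=9: not even, total = (-2)+1 = -1
x=-3: not even, total = (-1)+1 = 0
x=-3: not even, total = 0+1 = 1
x=5: not even, total = 1+1 = 2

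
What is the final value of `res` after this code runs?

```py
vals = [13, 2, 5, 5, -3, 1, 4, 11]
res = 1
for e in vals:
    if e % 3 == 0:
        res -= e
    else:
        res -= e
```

-37

e=13: not %3==0, res = 1-13 = -12
e=2: not %3==0, res = (-12)-2 = -14
e=5: not %3==0, res = (-14)-5 = -19
e=5: not %3==0, res = (-19)-5 = -24
e=-3: %3==0, res = (-24)-(-3) = -21
e=1: not %3==0, res = (-21)-1 = -22
e=4: not %3==0, res = (-22)-4 = -26
e=11: not %3==0, res = (-26)-11 = -37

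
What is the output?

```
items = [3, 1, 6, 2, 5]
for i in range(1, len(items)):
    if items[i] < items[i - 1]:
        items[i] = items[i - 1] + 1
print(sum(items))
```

28

i=1: 1<3, items[1] = 3+1 = 4 → [3, 4, 6, 2, 5]
i=2: 6>=4, unchanged → [3, 4, 6, 2, 5]
i=3: 2<6, items[3] = 6+1 = 7 → [3, 4, 6, 7, 5]
i=4: 5<7, items[4] = 7+1 = 8 → [3, 4, 6, 7, 8]
sum = 28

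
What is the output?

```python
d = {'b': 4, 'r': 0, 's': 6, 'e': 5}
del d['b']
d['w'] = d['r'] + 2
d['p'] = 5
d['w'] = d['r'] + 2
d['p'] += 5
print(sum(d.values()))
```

23

del 'b' → {'r': 0, 's': 6, 'e': 5}
d['w'] = d['r']+2 = 2 → {'r': 0, 's': 6, 'e': 5, 'w': 2}
d['p'] = 5 → {'r': 0, 's': 6, 'e': 5, 'w': 2, 'p': 5}
d['w'] = d['r']+2 = 2 → {'r': 0, 's': 6, 'e': 5, 'w': 2, 'p': 5}
d['p'] = 5+5 = 10 → {'r': 0, 's': 6, 'e': 5, 'w': 2, 'p': 10}
sum of values = 23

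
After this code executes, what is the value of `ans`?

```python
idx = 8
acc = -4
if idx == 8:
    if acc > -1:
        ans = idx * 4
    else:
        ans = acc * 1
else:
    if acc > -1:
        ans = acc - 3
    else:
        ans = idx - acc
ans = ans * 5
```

idx=8, acc=-4
idx == 8 is True; acc > -1 is False
→ ans = acc * 1 = -4
ans = (-4)*5 = -20

-20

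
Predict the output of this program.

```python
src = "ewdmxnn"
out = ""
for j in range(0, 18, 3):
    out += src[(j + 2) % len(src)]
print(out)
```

j=0: add src[2]='d' → 'd'
j=3: add src[5]='n' → 'dn'
j=6: add src[1]='w' → 'dnw'
j=9: add src[4]='x' → 'dnwx'
j=12: add src[0]='e' → 'dnwxe'
j=15: add src[3]='m' → 'dnwxem'

dnwxem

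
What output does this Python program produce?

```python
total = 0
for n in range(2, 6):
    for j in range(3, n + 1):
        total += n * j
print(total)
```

97

n=3,j=3: total = 0+9 = 9
n=4,j=3: total = 9+12 = 21
n=4,j=4: total = 21+16 = 37
n=5,j=3: total = 37+15 = 52
n=5,j=4: total = 52+20 = 72
n=5,j=5: total = 72+25 = 97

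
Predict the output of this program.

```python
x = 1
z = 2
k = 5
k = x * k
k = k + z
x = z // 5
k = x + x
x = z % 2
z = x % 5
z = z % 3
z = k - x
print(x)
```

0

k = 1*5 = 5
k = 5+2 = 7
x = 2//5 = 0
k = 0+0 = 0
x = 2%2 = 0
z = 0%5 = 0
z = 0%3 = 0
z = 0-0 = 0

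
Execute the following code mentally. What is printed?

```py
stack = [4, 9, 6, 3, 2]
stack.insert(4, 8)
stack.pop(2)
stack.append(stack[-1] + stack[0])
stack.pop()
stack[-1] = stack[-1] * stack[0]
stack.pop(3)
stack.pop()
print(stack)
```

[4, 9, 3]

insert 8 at 4 → [4, 9, 6, 3, 8, 2]
pop(2) removes 6 → [4, 9, 3, 8, 2]
append stack[-1]+stack[0] = 2+4 = 6 → [4, 9, 3, 8, 2, 6]
pop() removes 6 → [4, 9, 3, 8, 2]
stack[-1] = stack[-1]*stack[0] = 2*4 = 8 → [4, 9, 3, 8, 8]
pop(3) removes 8 → [4, 9, 3, 8]
pop() removes 8 → [4, 9, 3]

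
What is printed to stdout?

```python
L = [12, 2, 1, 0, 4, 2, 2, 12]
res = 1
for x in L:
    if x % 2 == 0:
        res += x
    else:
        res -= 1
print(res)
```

x=12: even, res = 1+12 = 13
x=2: even, res = 13+2 = 15
x=1: not even, res = 15-1 = 14
x=0: even, res = 14+0 = 14
x=4: even, res = 14+4 = 18
x=2: even, res = 18+2 = 20
x=2: even, res = 20+2 = 22
x=12: even, res = 22+12 = 34

34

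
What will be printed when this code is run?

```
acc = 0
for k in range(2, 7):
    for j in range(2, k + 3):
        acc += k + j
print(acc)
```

215

k=2,j=2: acc = 0+4 = 4
k=2,j=3: acc = 4+5 = 9
k=2,j=4: acc = 9+6 = 15
k=3,j=2: acc = 15+5 = 20
k=3,j=3: acc = 20+6 = 26
k=3,j=4: acc = 26+7 = 33
k=3,j=5: acc = 33+8 = 41
k=4,j=2: acc = 41+6 = 47
k=4,j=3: acc = 47+7 = 54
k=4,j=4: acc = 54+8 = 62
k=4,j=5: acc = 62+9 = 71
k=4,j=6: acc = 71+10 = 81
k=5,j=2: acc = 81+7 = 88
k=5,j=3: acc = 88+8 = 96
k=5,j=4: acc = 96+9 = 105
k=5,j=5: acc = 105+10 = 115
k=5,j=6: acc = 115+11 = 126
k=5,j=7: acc = 126+12 = 138
k=6,j=2: acc = 138+8 = 146
k=6,j=3: acc = 146+9 = 155
k=6,j=4: acc = 155+10 = 165
k=6,j=5: acc = 165+11 = 176
k=6,j=6: acc = 176+12 = 188
k=6,j=7: acc = 188+13 = 201
k=6,j=8: acc = 201+14 = 215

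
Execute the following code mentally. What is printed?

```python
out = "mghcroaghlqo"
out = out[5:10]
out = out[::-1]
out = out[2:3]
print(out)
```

slice [5:10] → 'oaghl'
reverse → 'lhgao'
slice [2:3] → 'g'

g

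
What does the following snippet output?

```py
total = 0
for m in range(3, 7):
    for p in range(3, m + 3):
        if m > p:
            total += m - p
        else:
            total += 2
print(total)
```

m=3,p=3: not 3>3, total = 0+2 = 2
m=3,p=4: not 3>4, total = 2+2 = 4
m=3,p=5: not 3>5, total = 4+2 = 6
m=4,p=3: 4>3, total = 6+1 = 7
m=4,p=4: not 4>4, total = 7+2 = 9
m=4,p=5: not 4>5, total = 9+2 = 11
m=4,p=6: not 4>6, total = 11+2 = 13
m=5,p=3: 5>3, total = 13+2 = 15
m=5,p=4: 5>4, total = 15+1 = 16
m=5,p=5: not 5>5, total = 16+2 = 18
m=5,p=6: not 5>6, total = 18+2 = 20
m=5,p=7: not 5>7, total = 20+2 = 22
m=6,p=3: 6>3, total = 22+3 = 25
m=6,p=4: 6>4, total = 25+2 = 27
m=6,p=5: 6>5, total = 27+1 = 28
m=6,p=6: not 6>6, total = 28+2 = 30
m=6,p=7: not 6>7, total = 30+2 = 32
m=6,p=8: not 6>8, total = 32+2 = 34

34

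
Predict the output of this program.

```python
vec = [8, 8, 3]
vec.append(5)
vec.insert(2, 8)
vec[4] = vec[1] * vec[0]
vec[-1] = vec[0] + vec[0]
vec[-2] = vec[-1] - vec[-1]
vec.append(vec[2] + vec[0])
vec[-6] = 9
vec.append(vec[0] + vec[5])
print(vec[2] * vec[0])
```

72

append 5 → [8, 8, 3, 5]
insert 8 at 2 → [8, 8, 8, 3, 5]
vec[4] = vec[1]*vec[0] = 8*8 = 64 → [8, 8, 8, 3, 64]
vec[-1] = vec[0]+vec[0] = 8+8 = 16 → [8, 8, 8, 3, 16]
vec[-2] = vec[-1]-vec[-1] = 16-16 = 0 → [8, 8, 8, 0, 16]
append vec[2]+vec[0] = 8+8 = 16 → [8, 8, 8, 0, 16, 16]
vec[-6] = 9 → [9, 8, 8, 0, 16, 16]
append vec[0]+vec[5] = 9+16 = 25 → [9, 8, 8, 0, 16, 16, 25]
vec[2]*vec[0] = 8*9 = 72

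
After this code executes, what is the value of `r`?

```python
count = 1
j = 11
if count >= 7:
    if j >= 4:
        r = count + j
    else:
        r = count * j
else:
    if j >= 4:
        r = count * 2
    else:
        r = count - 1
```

2

count=1, j=11
count >= 7 is False; j >= 4 is True
→ r = count * 2 = 2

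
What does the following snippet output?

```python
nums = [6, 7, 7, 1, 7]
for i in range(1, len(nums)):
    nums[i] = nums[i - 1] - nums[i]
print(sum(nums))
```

i=1: nums[1] = 6-7 = -1 → [6, -1, 7, 1, 7]
i=2: nums[2] = (-1)-7 = -8 → [6, -1, -8, 1, 7]
i=3: nums[3] = (-8)-1 = -9 → [6, -1, -8, -9, 7]
i=4: nums[4] = (-9)-7 = -16 → [6, -1, -8, -9, -16]
sum = -28

-28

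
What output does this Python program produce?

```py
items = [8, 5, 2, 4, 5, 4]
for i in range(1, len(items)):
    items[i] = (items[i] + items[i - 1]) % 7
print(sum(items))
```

i=1: items[1] = (5+8)%7 = 6 → [8, 6, 2, 4, 5, 4]
i=2: items[2] = (2+6)%7 = 1 → [8, 6, 1, 4, 5, 4]
i=3: items[3] = (4+1)%7 = 5 → [8, 6, 1, 5, 5, 4]
i=4: items[4] = (5+5)%7 = 3 → [8, 6, 1, 5, 3, 4]
i=5: items[5] = (4+3)%7 = 0 → [8, 6, 1, 5, 3, 0]
sum = 23

23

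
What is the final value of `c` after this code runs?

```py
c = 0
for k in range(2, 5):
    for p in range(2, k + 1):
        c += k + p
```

k=2,p=2: c = 0+4 = 4
k=3,p=2: c = 4+5 = 9
k=3,p=3: c = 9+6 = 15
k=4,p=2: c = 15+6 = 21
k=4,p=3: c = 21+7 = 28
k=4,p=4: c = 28+8 = 36

36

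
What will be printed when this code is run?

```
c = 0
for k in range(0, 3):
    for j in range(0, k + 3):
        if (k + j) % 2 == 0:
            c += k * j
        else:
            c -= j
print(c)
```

k=0,j=0: even sum, c = 0+0 = 0
k=0,j=1: odd sum, c = 0-1 = -1
k=0,j=2: even sum, c = (-1)+0 = -1
k=1,j=0: odd sum, c = (-1)-0 = -1
k=1,j=1: even sum, c = (-1)+1 = 0
k=1,j=2: odd sum, c = 0-2 = -2
k=1,j=3: even sum, c = (-2)+3 = 1
k=2,j=0: even sum, c = 1+0 = 1
k=2,j=1: odd sum, c = 1-1 = 0
k=2,j=2: even sum, c = 0+4 = 4
k=2,j=3: odd sum, c = 4-3 = 1
k=2,j=4: even sum, c = 1+8 = 9

9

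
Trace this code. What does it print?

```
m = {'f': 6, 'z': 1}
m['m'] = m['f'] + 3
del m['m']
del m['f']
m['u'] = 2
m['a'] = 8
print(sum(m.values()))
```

11

m['m'] = m['f']+3 = 9 → {'f': 6, 'z': 1, 'm': 9}
del 'm' → {'f': 6, 'z': 1}
del 'f' → {'z': 1}
m['u'] = 2 → {'z': 1, 'u': 2}
m['a'] = 8 → {'z': 1, 'u': 2, 'a': 8}
sum of values = 11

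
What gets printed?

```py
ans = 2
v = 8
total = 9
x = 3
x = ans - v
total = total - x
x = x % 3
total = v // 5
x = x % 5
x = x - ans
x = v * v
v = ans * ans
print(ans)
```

2

x = 2-8 = -6
total = 9-(-6) = 15
x = (-6)%3 = 0
total = 8//5 = 1
x = 0%5 = 0
x = 0-2 = -2
x = 8*8 = 64
v = 2*2 = 4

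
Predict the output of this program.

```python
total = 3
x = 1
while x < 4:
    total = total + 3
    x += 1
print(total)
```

12

x=1: total = 3+3 = 6
x=2: total = 6+3 = 9
x=3: total = 9+3 = 12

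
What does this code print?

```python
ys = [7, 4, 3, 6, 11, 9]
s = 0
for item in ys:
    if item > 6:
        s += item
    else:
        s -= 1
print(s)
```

24

item=7: >6, s = 0+7 = 7
item=4: not >6, s = 7-1 = 6
item=3: not >6, s = 6-1 = 5
item=6: not >6, s = 5-1 = 4
item=11: >6, s = 4+11 = 15
item=9: >6, s = 15+9 = 24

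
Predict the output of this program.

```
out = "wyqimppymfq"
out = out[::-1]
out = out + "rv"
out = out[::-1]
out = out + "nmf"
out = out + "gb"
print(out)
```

reverse → 'qfmyppmiqyw'
+ 'rv' → 'qfmyppmiqywrv'
reverse → 'vrwyqimppymfq'
+ 'nmf' → 'vrwyqimppymfqnmf'
+ 'gb' → 'vrwyqimppymfqnmfgb'

vrwyqimppymfqnmfgb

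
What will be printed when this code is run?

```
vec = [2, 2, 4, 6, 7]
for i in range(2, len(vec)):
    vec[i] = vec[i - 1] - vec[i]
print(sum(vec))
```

-21

i=2: vec[2] = 2-4 = -2 → [2, 2, -2, 6, 7]
i=3: vec[3] = (-2)-6 = -8 → [2, 2, -2, -8, 7]
i=4: vec[4] = (-8)-7 = -15 → [2, 2, -2, -8, -15]
sum = -21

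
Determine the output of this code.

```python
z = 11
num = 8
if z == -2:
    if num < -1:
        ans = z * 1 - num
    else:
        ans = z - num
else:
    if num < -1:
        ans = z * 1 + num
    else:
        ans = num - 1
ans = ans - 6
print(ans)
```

z=11, num=8
z == -2 is False; num < -1 is False
→ ans = num - 1 = 7
ans = 7-6 = 1

1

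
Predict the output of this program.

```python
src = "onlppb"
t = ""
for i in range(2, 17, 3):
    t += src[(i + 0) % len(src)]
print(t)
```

i=2: add src[2]='l' → 'l'
i=5: add src[5]='b' → 'lb'
i=8: add src[2]='l' → 'lbl'
i=11: add src[5]='b' → 'lblb'
i=14: add src[2]='l' → 'lblbl'

lblbl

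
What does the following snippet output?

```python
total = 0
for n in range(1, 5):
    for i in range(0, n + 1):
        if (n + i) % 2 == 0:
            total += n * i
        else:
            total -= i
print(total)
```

34

n=1,i=0: odd sum, total = 0-0 = 0
n=1,i=1: even sum, total = 0+1 = 1
n=2,i=0: even sum, total = 1+0 = 1
n=2,i=1: odd sum, total = 1-1 = 0
n=2,i=2: even sum, total = 0+4 = 4
n=3,i=0: odd sum, total = 4-0 = 4
n=3,i=1: even sum, total = 4+3 = 7
n=3,i=2: odd sum, total = 7-2 = 5
n=3,i=3: even sum, total = 5+9 = 14
n=4,i=0: even sum, total = 14+0 = 14
n=4,i=1: odd sum, total = 14-1 = 13
n=4,i=2: even sum, total = 13+8 = 21
n=4,i=3: odd sum, total = 21-3 = 18
n=4,i=4: even sum, total = 18+16 = 34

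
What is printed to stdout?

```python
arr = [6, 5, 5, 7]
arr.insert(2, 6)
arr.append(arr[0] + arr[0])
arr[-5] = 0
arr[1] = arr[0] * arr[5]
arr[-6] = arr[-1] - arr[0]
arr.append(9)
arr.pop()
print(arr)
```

[6, 72, 6, 5, 7, 12]

insert 6 at 2 → [6, 5, 6, 5, 7]
append arr[0]+arr[0] = 6+6 = 12 → [6, 5, 6, 5, 7, 12]
arr[-5] = 0 → [6, 0, 6, 5, 7, 12]
arr[1] = arr[0]*arr[5] = 6*12 = 72 → [6, 72, 6, 5, 7, 12]
arr[-6] = arr[-1]-arr[0] = 12-6 = 6 → [6, 72, 6, 5, 7, 12]
append 9 → [6, 72, 6, 5, 7, 12, 9]
pop() removes 9 → [6, 72, 6, 5, 7, 12]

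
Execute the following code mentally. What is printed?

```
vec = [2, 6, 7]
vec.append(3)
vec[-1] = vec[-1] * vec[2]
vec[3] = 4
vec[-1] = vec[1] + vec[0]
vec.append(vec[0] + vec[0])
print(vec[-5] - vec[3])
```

-6

append 3 → [2, 6, 7, 3]
vec[-1] = vec[-1]*vec[2] = 3*7 = 21 → [2, 6, 7, 21]
vec[3] = 4 → [2, 6, 7, 4]
vec[-1] = vec[1]+vec[0] = 6+2 = 8 → [2, 6, 7, 8]
append vec[0]+vec[0] = 2+2 = 4 → [2, 6, 7, 8, 4]
vec[-5]-vec[3] = 2-8 = -6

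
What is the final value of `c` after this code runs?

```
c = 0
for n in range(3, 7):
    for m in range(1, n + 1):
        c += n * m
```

n=3,m=1: c = 0+3 = 3
n=3,m=2: c = 3+6 = 9
n=3,m=3: c = 9+9 = 18
n=4,m=1: c = 18+4 = 22
n=4,m=2: c = 22+8 = 30
n=4,m=3: c = 30+12 = 42
n=4,m=4: c = 42+16 = 58
n=5,m=1: c = 58+5 = 63
n=5,m=2: c = 63+10 = 73
n=5,m=3: c = 73+15 = 88
n=5,m=4: c = 88+20 = 108
n=5,m=5: c = 108+25 = 133
n=6,m=1: c = 133+6 = 139
n=6,m=2: c = 139+12 = 151
n=6,m=3: c = 151+18 = 169
n=6,m=4: c = 169+24 = 193
n=6,m=5: c = 193+30 = 223
n=6,m=6: c = 223+36 = 259

259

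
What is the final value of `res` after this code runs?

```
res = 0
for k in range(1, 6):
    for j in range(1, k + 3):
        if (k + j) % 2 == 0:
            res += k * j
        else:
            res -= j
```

k=1,j=1: even sum, res = 0+1 = 1
k=1,j=2: odd sum, res = 1-2 = -1
k=1,j=3: even sum, res = (-1)+3 = 2
k=2,j=1: odd sum, res = 2-1 = 1
k=2,j=2: even sum, res = 1+4 = 5
k=2,j=3: odd sum, res = 5-3 = 2
k=2,j=4: even sum, res = 2+8 = 10
k=3,j=1: even sum, res = 10+3 = 13
k=3,j=2: odd sum, res = 13-2 = 11
k=3,j=3: even sum, res = 11+9 = 20
k=3,j=4: odd sum, res = 20-4 = 16
k=3,j=5: even sum, res = 16+15 = 31
k=4,j=1: odd sum, res = 31-1 = 30
k=4,j=2: even sum, res = 30+8 = 38
k=4,j=3: odd sum, res = 38-3 = 35
k=4,j=4: even sum, res = 35+16 = 51
k=4,j=5: odd sum, res = 51-5 = 46
k=4,j=6: even sum, res = 46+24 = 70
k=5,j=1: even sum, res = 70+5 = 75
k=5,j=2: odd sum, res = 75-2 = 73
k=5,j=3: even sum, res = 73+15 = 88
k=5,j=4: odd sum, res = 88-4 = 84
k=5,j=5: even sum, res = 84+25 = 109
k=5,j=6: odd sum, res = 109-6 = 103
k=5,j=7: even sum, res = 103+35 = 138

138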